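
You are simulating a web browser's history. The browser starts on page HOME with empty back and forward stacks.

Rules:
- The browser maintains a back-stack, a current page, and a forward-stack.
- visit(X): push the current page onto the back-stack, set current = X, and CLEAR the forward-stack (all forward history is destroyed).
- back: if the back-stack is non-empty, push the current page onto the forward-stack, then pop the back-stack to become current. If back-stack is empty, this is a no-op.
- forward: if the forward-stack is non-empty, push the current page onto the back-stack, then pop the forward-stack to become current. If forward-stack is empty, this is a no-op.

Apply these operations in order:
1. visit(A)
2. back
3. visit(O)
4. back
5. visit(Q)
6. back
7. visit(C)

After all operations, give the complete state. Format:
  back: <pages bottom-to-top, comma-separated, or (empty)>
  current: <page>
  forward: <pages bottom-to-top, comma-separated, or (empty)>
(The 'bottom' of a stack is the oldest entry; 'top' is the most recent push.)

Answer: back: HOME
current: C
forward: (empty)

Derivation:
After 1 (visit(A)): cur=A back=1 fwd=0
After 2 (back): cur=HOME back=0 fwd=1
After 3 (visit(O)): cur=O back=1 fwd=0
After 4 (back): cur=HOME back=0 fwd=1
After 5 (visit(Q)): cur=Q back=1 fwd=0
After 6 (back): cur=HOME back=0 fwd=1
After 7 (visit(C)): cur=C back=1 fwd=0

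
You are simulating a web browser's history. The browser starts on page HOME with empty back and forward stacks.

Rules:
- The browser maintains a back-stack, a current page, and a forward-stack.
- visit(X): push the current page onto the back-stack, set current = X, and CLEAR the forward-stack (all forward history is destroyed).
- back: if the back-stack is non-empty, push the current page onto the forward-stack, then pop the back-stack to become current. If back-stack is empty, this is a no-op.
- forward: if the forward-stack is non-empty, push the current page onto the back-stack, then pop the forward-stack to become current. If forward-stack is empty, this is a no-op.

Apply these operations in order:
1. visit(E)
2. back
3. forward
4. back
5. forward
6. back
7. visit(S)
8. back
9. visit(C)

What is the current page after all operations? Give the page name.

Answer: C

Derivation:
After 1 (visit(E)): cur=E back=1 fwd=0
After 2 (back): cur=HOME back=0 fwd=1
After 3 (forward): cur=E back=1 fwd=0
After 4 (back): cur=HOME back=0 fwd=1
After 5 (forward): cur=E back=1 fwd=0
After 6 (back): cur=HOME back=0 fwd=1
After 7 (visit(S)): cur=S back=1 fwd=0
After 8 (back): cur=HOME back=0 fwd=1
After 9 (visit(C)): cur=C back=1 fwd=0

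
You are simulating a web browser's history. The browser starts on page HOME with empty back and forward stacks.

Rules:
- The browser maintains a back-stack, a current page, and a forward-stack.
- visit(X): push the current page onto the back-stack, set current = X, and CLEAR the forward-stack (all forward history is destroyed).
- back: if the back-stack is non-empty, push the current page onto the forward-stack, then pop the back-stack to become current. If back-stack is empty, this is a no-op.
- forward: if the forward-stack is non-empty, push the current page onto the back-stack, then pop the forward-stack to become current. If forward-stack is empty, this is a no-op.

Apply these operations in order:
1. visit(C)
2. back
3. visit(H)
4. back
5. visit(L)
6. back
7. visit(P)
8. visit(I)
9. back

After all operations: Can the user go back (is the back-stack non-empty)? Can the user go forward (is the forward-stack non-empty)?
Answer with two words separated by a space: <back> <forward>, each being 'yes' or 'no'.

Answer: yes yes

Derivation:
After 1 (visit(C)): cur=C back=1 fwd=0
After 2 (back): cur=HOME back=0 fwd=1
After 3 (visit(H)): cur=H back=1 fwd=0
After 4 (back): cur=HOME back=0 fwd=1
After 5 (visit(L)): cur=L back=1 fwd=0
After 6 (back): cur=HOME back=0 fwd=1
After 7 (visit(P)): cur=P back=1 fwd=0
After 8 (visit(I)): cur=I back=2 fwd=0
After 9 (back): cur=P back=1 fwd=1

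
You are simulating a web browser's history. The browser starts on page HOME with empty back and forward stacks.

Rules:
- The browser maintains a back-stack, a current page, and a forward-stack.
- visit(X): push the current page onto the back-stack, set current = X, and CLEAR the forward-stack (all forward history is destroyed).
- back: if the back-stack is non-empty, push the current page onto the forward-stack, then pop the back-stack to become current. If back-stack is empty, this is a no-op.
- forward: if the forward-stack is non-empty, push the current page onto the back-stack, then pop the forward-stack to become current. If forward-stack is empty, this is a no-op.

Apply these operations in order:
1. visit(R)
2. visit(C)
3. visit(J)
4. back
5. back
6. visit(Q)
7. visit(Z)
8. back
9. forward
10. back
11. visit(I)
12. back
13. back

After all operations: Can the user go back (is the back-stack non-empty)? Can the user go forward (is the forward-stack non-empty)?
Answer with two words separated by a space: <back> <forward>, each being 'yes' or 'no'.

Answer: yes yes

Derivation:
After 1 (visit(R)): cur=R back=1 fwd=0
After 2 (visit(C)): cur=C back=2 fwd=0
After 3 (visit(J)): cur=J back=3 fwd=0
After 4 (back): cur=C back=2 fwd=1
After 5 (back): cur=R back=1 fwd=2
After 6 (visit(Q)): cur=Q back=2 fwd=0
After 7 (visit(Z)): cur=Z back=3 fwd=0
After 8 (back): cur=Q back=2 fwd=1
After 9 (forward): cur=Z back=3 fwd=0
After 10 (back): cur=Q back=2 fwd=1
After 11 (visit(I)): cur=I back=3 fwd=0
After 12 (back): cur=Q back=2 fwd=1
After 13 (back): cur=R back=1 fwd=2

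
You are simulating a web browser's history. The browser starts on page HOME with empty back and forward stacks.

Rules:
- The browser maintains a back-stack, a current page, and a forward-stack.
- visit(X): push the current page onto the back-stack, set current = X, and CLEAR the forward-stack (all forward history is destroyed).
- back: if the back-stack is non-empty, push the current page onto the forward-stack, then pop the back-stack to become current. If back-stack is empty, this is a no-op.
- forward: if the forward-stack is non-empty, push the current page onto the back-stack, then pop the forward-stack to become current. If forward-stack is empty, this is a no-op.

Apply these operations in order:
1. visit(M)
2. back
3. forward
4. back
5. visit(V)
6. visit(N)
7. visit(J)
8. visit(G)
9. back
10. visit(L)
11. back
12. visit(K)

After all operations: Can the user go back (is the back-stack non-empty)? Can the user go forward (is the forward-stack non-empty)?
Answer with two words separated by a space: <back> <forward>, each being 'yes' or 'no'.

Answer: yes no

Derivation:
After 1 (visit(M)): cur=M back=1 fwd=0
After 2 (back): cur=HOME back=0 fwd=1
After 3 (forward): cur=M back=1 fwd=0
After 4 (back): cur=HOME back=0 fwd=1
After 5 (visit(V)): cur=V back=1 fwd=0
After 6 (visit(N)): cur=N back=2 fwd=0
After 7 (visit(J)): cur=J back=3 fwd=0
After 8 (visit(G)): cur=G back=4 fwd=0
After 9 (back): cur=J back=3 fwd=1
After 10 (visit(L)): cur=L back=4 fwd=0
After 11 (back): cur=J back=3 fwd=1
After 12 (visit(K)): cur=K back=4 fwd=0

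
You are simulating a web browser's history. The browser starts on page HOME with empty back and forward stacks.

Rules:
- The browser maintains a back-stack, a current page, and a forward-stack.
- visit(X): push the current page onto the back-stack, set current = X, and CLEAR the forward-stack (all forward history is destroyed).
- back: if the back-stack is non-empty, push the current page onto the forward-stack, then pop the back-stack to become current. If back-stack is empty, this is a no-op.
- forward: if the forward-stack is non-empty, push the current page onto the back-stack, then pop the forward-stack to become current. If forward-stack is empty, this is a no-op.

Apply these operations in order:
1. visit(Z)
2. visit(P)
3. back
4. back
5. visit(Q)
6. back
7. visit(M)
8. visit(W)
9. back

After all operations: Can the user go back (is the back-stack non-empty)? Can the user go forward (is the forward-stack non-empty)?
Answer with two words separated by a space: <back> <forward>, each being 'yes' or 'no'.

Answer: yes yes

Derivation:
After 1 (visit(Z)): cur=Z back=1 fwd=0
After 2 (visit(P)): cur=P back=2 fwd=0
After 3 (back): cur=Z back=1 fwd=1
After 4 (back): cur=HOME back=0 fwd=2
After 5 (visit(Q)): cur=Q back=1 fwd=0
After 6 (back): cur=HOME back=0 fwd=1
After 7 (visit(M)): cur=M back=1 fwd=0
After 8 (visit(W)): cur=W back=2 fwd=0
After 9 (back): cur=M back=1 fwd=1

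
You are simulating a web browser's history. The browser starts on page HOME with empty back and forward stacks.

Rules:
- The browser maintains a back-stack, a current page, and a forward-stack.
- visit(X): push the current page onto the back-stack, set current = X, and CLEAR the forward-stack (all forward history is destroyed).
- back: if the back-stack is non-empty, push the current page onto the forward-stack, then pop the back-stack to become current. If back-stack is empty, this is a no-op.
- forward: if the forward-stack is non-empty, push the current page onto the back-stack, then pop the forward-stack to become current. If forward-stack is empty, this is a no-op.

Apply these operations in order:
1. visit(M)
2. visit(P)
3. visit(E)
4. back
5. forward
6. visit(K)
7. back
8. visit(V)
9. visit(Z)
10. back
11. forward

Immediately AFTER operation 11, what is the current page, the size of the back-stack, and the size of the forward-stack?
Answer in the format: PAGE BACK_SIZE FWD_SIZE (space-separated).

After 1 (visit(M)): cur=M back=1 fwd=0
After 2 (visit(P)): cur=P back=2 fwd=0
After 3 (visit(E)): cur=E back=3 fwd=0
After 4 (back): cur=P back=2 fwd=1
After 5 (forward): cur=E back=3 fwd=0
After 6 (visit(K)): cur=K back=4 fwd=0
After 7 (back): cur=E back=3 fwd=1
After 8 (visit(V)): cur=V back=4 fwd=0
After 9 (visit(Z)): cur=Z back=5 fwd=0
After 10 (back): cur=V back=4 fwd=1
After 11 (forward): cur=Z back=5 fwd=0

Z 5 0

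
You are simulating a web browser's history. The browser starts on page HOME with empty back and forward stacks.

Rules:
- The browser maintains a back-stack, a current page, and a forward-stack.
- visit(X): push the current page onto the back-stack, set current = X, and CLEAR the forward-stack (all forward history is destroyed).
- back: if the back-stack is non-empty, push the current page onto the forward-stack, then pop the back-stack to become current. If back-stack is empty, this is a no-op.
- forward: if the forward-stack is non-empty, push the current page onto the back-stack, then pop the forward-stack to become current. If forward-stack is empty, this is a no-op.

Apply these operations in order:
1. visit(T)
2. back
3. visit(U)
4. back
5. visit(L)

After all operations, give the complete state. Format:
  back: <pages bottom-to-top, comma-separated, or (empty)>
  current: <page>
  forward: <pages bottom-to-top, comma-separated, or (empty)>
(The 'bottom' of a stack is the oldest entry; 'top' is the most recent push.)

Answer: back: HOME
current: L
forward: (empty)

Derivation:
After 1 (visit(T)): cur=T back=1 fwd=0
After 2 (back): cur=HOME back=0 fwd=1
After 3 (visit(U)): cur=U back=1 fwd=0
After 4 (back): cur=HOME back=0 fwd=1
After 5 (visit(L)): cur=L back=1 fwd=0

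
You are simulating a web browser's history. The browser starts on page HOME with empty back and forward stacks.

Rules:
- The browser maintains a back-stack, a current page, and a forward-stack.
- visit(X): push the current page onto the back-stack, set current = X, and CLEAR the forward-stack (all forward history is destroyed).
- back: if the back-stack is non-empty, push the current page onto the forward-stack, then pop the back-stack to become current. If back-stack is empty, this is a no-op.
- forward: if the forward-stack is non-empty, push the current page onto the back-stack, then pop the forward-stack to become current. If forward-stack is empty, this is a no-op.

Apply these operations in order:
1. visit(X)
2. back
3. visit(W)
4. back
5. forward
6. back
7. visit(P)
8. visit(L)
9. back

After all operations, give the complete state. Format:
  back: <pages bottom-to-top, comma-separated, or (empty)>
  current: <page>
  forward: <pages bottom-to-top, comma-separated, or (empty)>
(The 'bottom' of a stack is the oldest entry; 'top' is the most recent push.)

Answer: back: HOME
current: P
forward: L

Derivation:
After 1 (visit(X)): cur=X back=1 fwd=0
After 2 (back): cur=HOME back=0 fwd=1
After 3 (visit(W)): cur=W back=1 fwd=0
After 4 (back): cur=HOME back=0 fwd=1
After 5 (forward): cur=W back=1 fwd=0
After 6 (back): cur=HOME back=0 fwd=1
After 7 (visit(P)): cur=P back=1 fwd=0
After 8 (visit(L)): cur=L back=2 fwd=0
After 9 (back): cur=P back=1 fwd=1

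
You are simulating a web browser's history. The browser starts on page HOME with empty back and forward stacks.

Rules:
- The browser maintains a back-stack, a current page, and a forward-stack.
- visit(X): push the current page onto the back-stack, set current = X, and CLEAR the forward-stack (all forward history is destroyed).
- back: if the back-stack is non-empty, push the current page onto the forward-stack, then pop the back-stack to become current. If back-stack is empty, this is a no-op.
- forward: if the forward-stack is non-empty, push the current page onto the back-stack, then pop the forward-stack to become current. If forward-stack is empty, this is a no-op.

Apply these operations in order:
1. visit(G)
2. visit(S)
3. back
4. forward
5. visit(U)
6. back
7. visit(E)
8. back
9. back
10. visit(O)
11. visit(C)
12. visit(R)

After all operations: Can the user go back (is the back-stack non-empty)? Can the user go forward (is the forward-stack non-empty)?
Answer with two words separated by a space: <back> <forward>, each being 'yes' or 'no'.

After 1 (visit(G)): cur=G back=1 fwd=0
After 2 (visit(S)): cur=S back=2 fwd=0
After 3 (back): cur=G back=1 fwd=1
After 4 (forward): cur=S back=2 fwd=0
After 5 (visit(U)): cur=U back=3 fwd=0
After 6 (back): cur=S back=2 fwd=1
After 7 (visit(E)): cur=E back=3 fwd=0
After 8 (back): cur=S back=2 fwd=1
After 9 (back): cur=G back=1 fwd=2
After 10 (visit(O)): cur=O back=2 fwd=0
After 11 (visit(C)): cur=C back=3 fwd=0
After 12 (visit(R)): cur=R back=4 fwd=0

Answer: yes no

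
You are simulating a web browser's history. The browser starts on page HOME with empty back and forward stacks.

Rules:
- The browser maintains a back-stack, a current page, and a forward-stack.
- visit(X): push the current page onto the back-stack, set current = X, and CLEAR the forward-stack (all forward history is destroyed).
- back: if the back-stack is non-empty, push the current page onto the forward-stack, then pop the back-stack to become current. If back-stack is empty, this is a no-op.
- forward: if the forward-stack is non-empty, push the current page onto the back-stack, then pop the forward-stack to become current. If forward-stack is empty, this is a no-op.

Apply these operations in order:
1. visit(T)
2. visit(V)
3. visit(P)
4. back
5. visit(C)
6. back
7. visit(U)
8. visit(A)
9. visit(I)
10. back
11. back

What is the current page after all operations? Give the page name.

After 1 (visit(T)): cur=T back=1 fwd=0
After 2 (visit(V)): cur=V back=2 fwd=0
After 3 (visit(P)): cur=P back=3 fwd=0
After 4 (back): cur=V back=2 fwd=1
After 5 (visit(C)): cur=C back=3 fwd=0
After 6 (back): cur=V back=2 fwd=1
After 7 (visit(U)): cur=U back=3 fwd=0
After 8 (visit(A)): cur=A back=4 fwd=0
After 9 (visit(I)): cur=I back=5 fwd=0
After 10 (back): cur=A back=4 fwd=1
After 11 (back): cur=U back=3 fwd=2

Answer: U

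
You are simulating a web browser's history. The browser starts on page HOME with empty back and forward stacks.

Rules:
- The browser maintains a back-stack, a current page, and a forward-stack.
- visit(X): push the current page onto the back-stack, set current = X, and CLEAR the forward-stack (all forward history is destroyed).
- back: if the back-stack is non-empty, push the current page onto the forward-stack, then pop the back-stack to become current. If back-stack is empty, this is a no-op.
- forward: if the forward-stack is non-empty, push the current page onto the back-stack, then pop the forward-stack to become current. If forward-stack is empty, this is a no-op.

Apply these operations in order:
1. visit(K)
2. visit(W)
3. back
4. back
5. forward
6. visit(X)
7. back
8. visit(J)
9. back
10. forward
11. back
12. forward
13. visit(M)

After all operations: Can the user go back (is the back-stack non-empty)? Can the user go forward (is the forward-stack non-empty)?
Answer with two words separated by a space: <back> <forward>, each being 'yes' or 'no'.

Answer: yes no

Derivation:
After 1 (visit(K)): cur=K back=1 fwd=0
After 2 (visit(W)): cur=W back=2 fwd=0
After 3 (back): cur=K back=1 fwd=1
After 4 (back): cur=HOME back=0 fwd=2
After 5 (forward): cur=K back=1 fwd=1
After 6 (visit(X)): cur=X back=2 fwd=0
After 7 (back): cur=K back=1 fwd=1
After 8 (visit(J)): cur=J back=2 fwd=0
After 9 (back): cur=K back=1 fwd=1
After 10 (forward): cur=J back=2 fwd=0
After 11 (back): cur=K back=1 fwd=1
After 12 (forward): cur=J back=2 fwd=0
After 13 (visit(M)): cur=M back=3 fwd=0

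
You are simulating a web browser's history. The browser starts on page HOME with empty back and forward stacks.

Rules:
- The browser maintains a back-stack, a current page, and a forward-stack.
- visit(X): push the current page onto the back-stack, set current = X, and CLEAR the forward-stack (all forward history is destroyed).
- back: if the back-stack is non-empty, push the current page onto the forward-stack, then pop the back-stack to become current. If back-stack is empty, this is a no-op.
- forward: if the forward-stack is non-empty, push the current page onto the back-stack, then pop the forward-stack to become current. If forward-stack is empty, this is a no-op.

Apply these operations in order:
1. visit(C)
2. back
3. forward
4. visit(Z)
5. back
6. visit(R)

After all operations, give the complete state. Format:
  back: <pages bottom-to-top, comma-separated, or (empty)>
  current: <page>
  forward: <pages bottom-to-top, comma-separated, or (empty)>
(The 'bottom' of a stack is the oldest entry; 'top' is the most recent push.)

Answer: back: HOME,C
current: R
forward: (empty)

Derivation:
After 1 (visit(C)): cur=C back=1 fwd=0
After 2 (back): cur=HOME back=0 fwd=1
After 3 (forward): cur=C back=1 fwd=0
After 4 (visit(Z)): cur=Z back=2 fwd=0
After 5 (back): cur=C back=1 fwd=1
After 6 (visit(R)): cur=R back=2 fwd=0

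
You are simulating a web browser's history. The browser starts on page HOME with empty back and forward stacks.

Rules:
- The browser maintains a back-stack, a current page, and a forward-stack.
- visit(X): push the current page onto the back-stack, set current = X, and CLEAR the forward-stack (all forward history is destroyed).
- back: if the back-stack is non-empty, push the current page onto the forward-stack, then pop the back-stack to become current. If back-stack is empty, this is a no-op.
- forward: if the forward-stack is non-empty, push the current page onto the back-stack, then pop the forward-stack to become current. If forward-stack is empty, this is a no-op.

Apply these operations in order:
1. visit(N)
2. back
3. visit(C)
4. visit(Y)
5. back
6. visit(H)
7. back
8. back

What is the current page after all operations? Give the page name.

Answer: HOME

Derivation:
After 1 (visit(N)): cur=N back=1 fwd=0
After 2 (back): cur=HOME back=0 fwd=1
After 3 (visit(C)): cur=C back=1 fwd=0
After 4 (visit(Y)): cur=Y back=2 fwd=0
After 5 (back): cur=C back=1 fwd=1
After 6 (visit(H)): cur=H back=2 fwd=0
After 7 (back): cur=C back=1 fwd=1
After 8 (back): cur=HOME back=0 fwd=2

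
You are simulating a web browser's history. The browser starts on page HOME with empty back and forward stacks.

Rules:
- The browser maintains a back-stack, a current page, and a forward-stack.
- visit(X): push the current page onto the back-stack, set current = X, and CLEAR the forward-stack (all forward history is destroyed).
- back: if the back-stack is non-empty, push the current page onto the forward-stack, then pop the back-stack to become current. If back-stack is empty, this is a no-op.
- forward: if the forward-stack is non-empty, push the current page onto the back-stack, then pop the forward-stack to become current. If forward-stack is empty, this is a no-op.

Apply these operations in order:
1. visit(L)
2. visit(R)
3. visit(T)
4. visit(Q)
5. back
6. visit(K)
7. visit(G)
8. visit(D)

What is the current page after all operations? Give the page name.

After 1 (visit(L)): cur=L back=1 fwd=0
After 2 (visit(R)): cur=R back=2 fwd=0
After 3 (visit(T)): cur=T back=3 fwd=0
After 4 (visit(Q)): cur=Q back=4 fwd=0
After 5 (back): cur=T back=3 fwd=1
After 6 (visit(K)): cur=K back=4 fwd=0
After 7 (visit(G)): cur=G back=5 fwd=0
After 8 (visit(D)): cur=D back=6 fwd=0

Answer: D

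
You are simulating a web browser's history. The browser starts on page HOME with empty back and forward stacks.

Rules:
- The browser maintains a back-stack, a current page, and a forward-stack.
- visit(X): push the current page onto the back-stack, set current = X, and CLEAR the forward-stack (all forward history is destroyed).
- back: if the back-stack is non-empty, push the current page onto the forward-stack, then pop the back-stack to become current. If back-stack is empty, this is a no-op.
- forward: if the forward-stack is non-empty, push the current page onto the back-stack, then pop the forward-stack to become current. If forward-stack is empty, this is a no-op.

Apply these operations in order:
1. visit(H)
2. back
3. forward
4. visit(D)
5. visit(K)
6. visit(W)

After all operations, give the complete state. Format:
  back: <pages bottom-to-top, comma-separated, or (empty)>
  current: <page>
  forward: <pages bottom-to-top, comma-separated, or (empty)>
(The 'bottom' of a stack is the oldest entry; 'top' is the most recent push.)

Answer: back: HOME,H,D,K
current: W
forward: (empty)

Derivation:
After 1 (visit(H)): cur=H back=1 fwd=0
After 2 (back): cur=HOME back=0 fwd=1
After 3 (forward): cur=H back=1 fwd=0
After 4 (visit(D)): cur=D back=2 fwd=0
After 5 (visit(K)): cur=K back=3 fwd=0
After 6 (visit(W)): cur=W back=4 fwd=0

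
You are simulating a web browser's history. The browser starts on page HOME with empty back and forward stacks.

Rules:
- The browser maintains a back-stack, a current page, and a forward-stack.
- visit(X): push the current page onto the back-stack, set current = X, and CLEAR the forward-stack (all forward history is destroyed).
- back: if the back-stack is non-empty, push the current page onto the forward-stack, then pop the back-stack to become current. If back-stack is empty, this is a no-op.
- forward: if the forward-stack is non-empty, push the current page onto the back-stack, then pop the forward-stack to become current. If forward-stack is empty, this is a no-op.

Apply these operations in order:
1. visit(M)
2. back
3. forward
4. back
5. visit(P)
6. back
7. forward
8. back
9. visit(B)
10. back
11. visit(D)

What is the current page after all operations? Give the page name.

After 1 (visit(M)): cur=M back=1 fwd=0
After 2 (back): cur=HOME back=0 fwd=1
After 3 (forward): cur=M back=1 fwd=0
After 4 (back): cur=HOME back=0 fwd=1
After 5 (visit(P)): cur=P back=1 fwd=0
After 6 (back): cur=HOME back=0 fwd=1
After 7 (forward): cur=P back=1 fwd=0
After 8 (back): cur=HOME back=0 fwd=1
After 9 (visit(B)): cur=B back=1 fwd=0
After 10 (back): cur=HOME back=0 fwd=1
After 11 (visit(D)): cur=D back=1 fwd=0

Answer: D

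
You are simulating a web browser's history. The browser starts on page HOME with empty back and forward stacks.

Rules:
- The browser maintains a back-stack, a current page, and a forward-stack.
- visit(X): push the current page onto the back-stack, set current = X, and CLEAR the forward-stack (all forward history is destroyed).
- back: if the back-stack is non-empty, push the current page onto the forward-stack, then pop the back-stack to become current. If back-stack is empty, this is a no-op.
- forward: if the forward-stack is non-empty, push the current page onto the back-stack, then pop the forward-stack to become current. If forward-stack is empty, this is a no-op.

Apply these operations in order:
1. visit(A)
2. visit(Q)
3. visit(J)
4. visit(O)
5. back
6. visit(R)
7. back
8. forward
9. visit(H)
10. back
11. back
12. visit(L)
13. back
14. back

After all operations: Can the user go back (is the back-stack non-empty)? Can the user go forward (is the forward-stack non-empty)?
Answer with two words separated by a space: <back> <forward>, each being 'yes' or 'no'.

Answer: yes yes

Derivation:
After 1 (visit(A)): cur=A back=1 fwd=0
After 2 (visit(Q)): cur=Q back=2 fwd=0
After 3 (visit(J)): cur=J back=3 fwd=0
After 4 (visit(O)): cur=O back=4 fwd=0
After 5 (back): cur=J back=3 fwd=1
After 6 (visit(R)): cur=R back=4 fwd=0
After 7 (back): cur=J back=3 fwd=1
After 8 (forward): cur=R back=4 fwd=0
After 9 (visit(H)): cur=H back=5 fwd=0
After 10 (back): cur=R back=4 fwd=1
After 11 (back): cur=J back=3 fwd=2
After 12 (visit(L)): cur=L back=4 fwd=0
After 13 (back): cur=J back=3 fwd=1
After 14 (back): cur=Q back=2 fwd=2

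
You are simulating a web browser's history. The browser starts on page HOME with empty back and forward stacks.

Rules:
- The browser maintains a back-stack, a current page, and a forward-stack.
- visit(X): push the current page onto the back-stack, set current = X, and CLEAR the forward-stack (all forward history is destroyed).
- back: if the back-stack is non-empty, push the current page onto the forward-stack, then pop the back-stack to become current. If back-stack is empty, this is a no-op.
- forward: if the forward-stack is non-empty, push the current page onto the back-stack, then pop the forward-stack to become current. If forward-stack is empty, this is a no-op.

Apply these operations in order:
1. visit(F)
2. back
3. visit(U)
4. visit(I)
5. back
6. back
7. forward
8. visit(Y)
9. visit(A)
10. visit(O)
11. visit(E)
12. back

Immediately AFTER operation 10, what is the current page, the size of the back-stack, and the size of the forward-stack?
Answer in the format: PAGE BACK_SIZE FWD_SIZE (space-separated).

After 1 (visit(F)): cur=F back=1 fwd=0
After 2 (back): cur=HOME back=0 fwd=1
After 3 (visit(U)): cur=U back=1 fwd=0
After 4 (visit(I)): cur=I back=2 fwd=0
After 5 (back): cur=U back=1 fwd=1
After 6 (back): cur=HOME back=0 fwd=2
After 7 (forward): cur=U back=1 fwd=1
After 8 (visit(Y)): cur=Y back=2 fwd=0
After 9 (visit(A)): cur=A back=3 fwd=0
After 10 (visit(O)): cur=O back=4 fwd=0

O 4 0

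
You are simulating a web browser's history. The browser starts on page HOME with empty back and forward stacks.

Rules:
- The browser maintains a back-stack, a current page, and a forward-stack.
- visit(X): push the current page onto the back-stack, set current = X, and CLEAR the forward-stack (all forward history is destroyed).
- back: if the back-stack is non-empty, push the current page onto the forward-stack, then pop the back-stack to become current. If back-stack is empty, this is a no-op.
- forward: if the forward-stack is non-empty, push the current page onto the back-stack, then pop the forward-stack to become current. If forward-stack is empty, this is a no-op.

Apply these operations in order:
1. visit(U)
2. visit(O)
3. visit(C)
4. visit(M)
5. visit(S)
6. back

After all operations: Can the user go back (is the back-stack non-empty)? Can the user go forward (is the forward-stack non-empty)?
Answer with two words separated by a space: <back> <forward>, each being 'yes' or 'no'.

After 1 (visit(U)): cur=U back=1 fwd=0
After 2 (visit(O)): cur=O back=2 fwd=0
After 3 (visit(C)): cur=C back=3 fwd=0
After 4 (visit(M)): cur=M back=4 fwd=0
After 5 (visit(S)): cur=S back=5 fwd=0
After 6 (back): cur=M back=4 fwd=1

Answer: yes yes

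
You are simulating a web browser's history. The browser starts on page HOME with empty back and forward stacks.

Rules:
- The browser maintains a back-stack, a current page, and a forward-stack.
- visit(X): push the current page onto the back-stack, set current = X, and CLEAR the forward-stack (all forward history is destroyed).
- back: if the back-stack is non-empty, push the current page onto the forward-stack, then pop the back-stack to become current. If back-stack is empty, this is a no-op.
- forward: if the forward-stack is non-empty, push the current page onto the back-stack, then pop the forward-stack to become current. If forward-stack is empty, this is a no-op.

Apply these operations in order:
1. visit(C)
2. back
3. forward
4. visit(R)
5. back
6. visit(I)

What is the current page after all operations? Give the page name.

After 1 (visit(C)): cur=C back=1 fwd=0
After 2 (back): cur=HOME back=0 fwd=1
After 3 (forward): cur=C back=1 fwd=0
After 4 (visit(R)): cur=R back=2 fwd=0
After 5 (back): cur=C back=1 fwd=1
After 6 (visit(I)): cur=I back=2 fwd=0

Answer: I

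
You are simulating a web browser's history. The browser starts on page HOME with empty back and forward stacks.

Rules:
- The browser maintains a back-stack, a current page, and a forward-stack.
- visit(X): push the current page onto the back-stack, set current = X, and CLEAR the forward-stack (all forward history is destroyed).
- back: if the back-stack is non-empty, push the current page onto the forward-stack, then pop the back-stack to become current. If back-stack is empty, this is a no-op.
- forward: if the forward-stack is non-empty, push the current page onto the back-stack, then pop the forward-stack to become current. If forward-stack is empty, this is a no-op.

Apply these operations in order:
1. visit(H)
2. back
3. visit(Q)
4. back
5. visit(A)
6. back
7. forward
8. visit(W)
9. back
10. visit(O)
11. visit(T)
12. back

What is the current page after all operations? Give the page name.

Answer: O

Derivation:
After 1 (visit(H)): cur=H back=1 fwd=0
After 2 (back): cur=HOME back=0 fwd=1
After 3 (visit(Q)): cur=Q back=1 fwd=0
After 4 (back): cur=HOME back=0 fwd=1
After 5 (visit(A)): cur=A back=1 fwd=0
After 6 (back): cur=HOME back=0 fwd=1
After 7 (forward): cur=A back=1 fwd=0
After 8 (visit(W)): cur=W back=2 fwd=0
After 9 (back): cur=A back=1 fwd=1
After 10 (visit(O)): cur=O back=2 fwd=0
After 11 (visit(T)): cur=T back=3 fwd=0
After 12 (back): cur=O back=2 fwd=1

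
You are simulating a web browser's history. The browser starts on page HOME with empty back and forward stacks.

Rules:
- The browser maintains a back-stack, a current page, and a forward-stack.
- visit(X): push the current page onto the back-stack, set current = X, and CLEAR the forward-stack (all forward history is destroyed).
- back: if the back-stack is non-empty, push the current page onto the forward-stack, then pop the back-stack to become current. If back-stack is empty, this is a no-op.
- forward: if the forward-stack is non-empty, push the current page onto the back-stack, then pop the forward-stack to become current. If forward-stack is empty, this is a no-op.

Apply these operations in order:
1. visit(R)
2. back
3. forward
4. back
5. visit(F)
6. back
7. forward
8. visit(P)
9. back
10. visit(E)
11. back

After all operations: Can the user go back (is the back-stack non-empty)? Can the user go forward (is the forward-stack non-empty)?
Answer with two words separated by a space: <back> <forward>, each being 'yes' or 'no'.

After 1 (visit(R)): cur=R back=1 fwd=0
After 2 (back): cur=HOME back=0 fwd=1
After 3 (forward): cur=R back=1 fwd=0
After 4 (back): cur=HOME back=0 fwd=1
After 5 (visit(F)): cur=F back=1 fwd=0
After 6 (back): cur=HOME back=0 fwd=1
After 7 (forward): cur=F back=1 fwd=0
After 8 (visit(P)): cur=P back=2 fwd=0
After 9 (back): cur=F back=1 fwd=1
After 10 (visit(E)): cur=E back=2 fwd=0
After 11 (back): cur=F back=1 fwd=1

Answer: yes yes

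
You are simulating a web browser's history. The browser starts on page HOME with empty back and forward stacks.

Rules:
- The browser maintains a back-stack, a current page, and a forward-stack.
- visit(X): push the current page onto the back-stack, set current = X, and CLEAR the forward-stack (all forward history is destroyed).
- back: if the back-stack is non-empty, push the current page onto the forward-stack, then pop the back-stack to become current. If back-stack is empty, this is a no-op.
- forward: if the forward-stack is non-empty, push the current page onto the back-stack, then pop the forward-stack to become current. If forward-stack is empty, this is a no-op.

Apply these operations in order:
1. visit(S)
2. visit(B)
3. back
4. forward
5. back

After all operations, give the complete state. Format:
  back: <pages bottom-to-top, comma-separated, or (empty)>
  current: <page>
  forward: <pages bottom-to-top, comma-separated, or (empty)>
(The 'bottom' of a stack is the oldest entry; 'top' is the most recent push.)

Answer: back: HOME
current: S
forward: B

Derivation:
After 1 (visit(S)): cur=S back=1 fwd=0
After 2 (visit(B)): cur=B back=2 fwd=0
After 3 (back): cur=S back=1 fwd=1
After 4 (forward): cur=B back=2 fwd=0
After 5 (back): cur=S back=1 fwd=1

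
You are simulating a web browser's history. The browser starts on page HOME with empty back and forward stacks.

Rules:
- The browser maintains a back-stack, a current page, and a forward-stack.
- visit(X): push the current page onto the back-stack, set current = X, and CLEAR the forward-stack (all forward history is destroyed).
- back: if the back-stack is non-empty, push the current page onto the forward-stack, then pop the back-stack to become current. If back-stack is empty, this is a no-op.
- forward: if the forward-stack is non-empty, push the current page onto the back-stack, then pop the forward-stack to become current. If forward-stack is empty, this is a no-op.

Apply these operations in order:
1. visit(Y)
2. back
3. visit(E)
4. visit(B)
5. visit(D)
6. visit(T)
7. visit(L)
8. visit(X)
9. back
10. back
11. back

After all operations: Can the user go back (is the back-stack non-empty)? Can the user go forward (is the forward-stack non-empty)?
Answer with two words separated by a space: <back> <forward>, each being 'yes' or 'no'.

After 1 (visit(Y)): cur=Y back=1 fwd=0
After 2 (back): cur=HOME back=0 fwd=1
After 3 (visit(E)): cur=E back=1 fwd=0
After 4 (visit(B)): cur=B back=2 fwd=0
After 5 (visit(D)): cur=D back=3 fwd=0
After 6 (visit(T)): cur=T back=4 fwd=0
After 7 (visit(L)): cur=L back=5 fwd=0
After 8 (visit(X)): cur=X back=6 fwd=0
After 9 (back): cur=L back=5 fwd=1
After 10 (back): cur=T back=4 fwd=2
After 11 (back): cur=D back=3 fwd=3

Answer: yes yes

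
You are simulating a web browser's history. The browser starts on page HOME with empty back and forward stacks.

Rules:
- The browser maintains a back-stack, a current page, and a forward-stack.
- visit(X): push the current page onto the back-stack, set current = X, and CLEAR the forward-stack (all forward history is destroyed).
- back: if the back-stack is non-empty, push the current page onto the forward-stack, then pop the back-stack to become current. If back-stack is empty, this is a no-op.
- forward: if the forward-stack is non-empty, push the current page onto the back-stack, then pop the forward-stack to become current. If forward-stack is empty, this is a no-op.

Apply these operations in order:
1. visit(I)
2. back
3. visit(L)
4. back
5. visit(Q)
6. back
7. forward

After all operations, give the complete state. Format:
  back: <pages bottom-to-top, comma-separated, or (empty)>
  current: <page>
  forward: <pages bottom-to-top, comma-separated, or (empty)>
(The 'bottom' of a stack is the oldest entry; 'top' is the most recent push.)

Answer: back: HOME
current: Q
forward: (empty)

Derivation:
After 1 (visit(I)): cur=I back=1 fwd=0
After 2 (back): cur=HOME back=0 fwd=1
After 3 (visit(L)): cur=L back=1 fwd=0
After 4 (back): cur=HOME back=0 fwd=1
After 5 (visit(Q)): cur=Q back=1 fwd=0
After 6 (back): cur=HOME back=0 fwd=1
After 7 (forward): cur=Q back=1 fwd=0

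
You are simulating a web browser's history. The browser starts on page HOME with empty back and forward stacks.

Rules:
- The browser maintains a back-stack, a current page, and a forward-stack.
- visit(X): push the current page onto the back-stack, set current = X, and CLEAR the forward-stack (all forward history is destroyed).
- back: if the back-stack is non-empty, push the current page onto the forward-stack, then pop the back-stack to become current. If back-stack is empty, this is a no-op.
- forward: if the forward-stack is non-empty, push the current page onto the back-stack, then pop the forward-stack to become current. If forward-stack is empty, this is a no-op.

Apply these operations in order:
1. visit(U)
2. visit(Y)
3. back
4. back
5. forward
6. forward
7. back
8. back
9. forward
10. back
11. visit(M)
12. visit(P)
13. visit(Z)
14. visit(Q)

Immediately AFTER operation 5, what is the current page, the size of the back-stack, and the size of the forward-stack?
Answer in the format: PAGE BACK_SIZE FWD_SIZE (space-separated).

After 1 (visit(U)): cur=U back=1 fwd=0
After 2 (visit(Y)): cur=Y back=2 fwd=0
After 3 (back): cur=U back=1 fwd=1
After 4 (back): cur=HOME back=0 fwd=2
After 5 (forward): cur=U back=1 fwd=1

U 1 1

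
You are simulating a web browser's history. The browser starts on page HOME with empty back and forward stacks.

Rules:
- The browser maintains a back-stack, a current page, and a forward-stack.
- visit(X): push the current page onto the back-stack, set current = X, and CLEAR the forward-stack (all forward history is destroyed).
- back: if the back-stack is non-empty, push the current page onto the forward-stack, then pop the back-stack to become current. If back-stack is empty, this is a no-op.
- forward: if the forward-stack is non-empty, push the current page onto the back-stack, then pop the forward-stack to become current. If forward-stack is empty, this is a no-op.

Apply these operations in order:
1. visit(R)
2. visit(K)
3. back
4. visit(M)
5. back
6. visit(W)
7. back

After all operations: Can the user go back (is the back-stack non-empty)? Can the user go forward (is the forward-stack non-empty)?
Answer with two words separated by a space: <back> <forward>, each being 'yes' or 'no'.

After 1 (visit(R)): cur=R back=1 fwd=0
After 2 (visit(K)): cur=K back=2 fwd=0
After 3 (back): cur=R back=1 fwd=1
After 4 (visit(M)): cur=M back=2 fwd=0
After 5 (back): cur=R back=1 fwd=1
After 6 (visit(W)): cur=W back=2 fwd=0
After 7 (back): cur=R back=1 fwd=1

Answer: yes yes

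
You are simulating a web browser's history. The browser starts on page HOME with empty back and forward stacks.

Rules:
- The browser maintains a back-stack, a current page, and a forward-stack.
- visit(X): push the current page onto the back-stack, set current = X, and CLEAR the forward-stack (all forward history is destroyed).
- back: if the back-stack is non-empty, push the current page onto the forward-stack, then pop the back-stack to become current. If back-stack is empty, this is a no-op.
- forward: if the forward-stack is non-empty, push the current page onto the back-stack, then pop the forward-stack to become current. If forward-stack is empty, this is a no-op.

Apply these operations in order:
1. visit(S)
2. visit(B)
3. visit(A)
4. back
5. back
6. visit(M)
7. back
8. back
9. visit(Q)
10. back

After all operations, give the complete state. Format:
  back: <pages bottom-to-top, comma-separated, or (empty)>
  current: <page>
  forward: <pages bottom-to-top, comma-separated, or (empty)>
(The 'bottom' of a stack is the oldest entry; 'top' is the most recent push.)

Answer: back: (empty)
current: HOME
forward: Q

Derivation:
After 1 (visit(S)): cur=S back=1 fwd=0
After 2 (visit(B)): cur=B back=2 fwd=0
After 3 (visit(A)): cur=A back=3 fwd=0
After 4 (back): cur=B back=2 fwd=1
After 5 (back): cur=S back=1 fwd=2
After 6 (visit(M)): cur=M back=2 fwd=0
After 7 (back): cur=S back=1 fwd=1
After 8 (back): cur=HOME back=0 fwd=2
After 9 (visit(Q)): cur=Q back=1 fwd=0
After 10 (back): cur=HOME back=0 fwd=1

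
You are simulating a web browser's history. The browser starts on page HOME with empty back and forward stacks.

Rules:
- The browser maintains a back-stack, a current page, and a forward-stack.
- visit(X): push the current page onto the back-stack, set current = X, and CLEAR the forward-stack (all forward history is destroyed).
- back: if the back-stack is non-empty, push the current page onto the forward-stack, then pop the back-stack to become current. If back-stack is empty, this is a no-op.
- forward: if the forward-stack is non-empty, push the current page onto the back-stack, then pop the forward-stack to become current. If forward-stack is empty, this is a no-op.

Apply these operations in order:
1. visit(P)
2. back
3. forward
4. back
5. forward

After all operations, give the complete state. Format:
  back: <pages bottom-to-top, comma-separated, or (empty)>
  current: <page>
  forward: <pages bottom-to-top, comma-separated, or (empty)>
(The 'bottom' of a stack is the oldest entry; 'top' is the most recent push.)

After 1 (visit(P)): cur=P back=1 fwd=0
After 2 (back): cur=HOME back=0 fwd=1
After 3 (forward): cur=P back=1 fwd=0
After 4 (back): cur=HOME back=0 fwd=1
After 5 (forward): cur=P back=1 fwd=0

Answer: back: HOME
current: P
forward: (empty)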